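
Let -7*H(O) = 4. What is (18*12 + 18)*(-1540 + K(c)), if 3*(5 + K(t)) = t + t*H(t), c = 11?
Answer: -2528136/7 ≈ -3.6116e+5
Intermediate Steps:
H(O) = -4/7 (H(O) = -⅐*4 = -4/7)
K(t) = -5 + t/7 (K(t) = -5 + (t + t*(-4/7))/3 = -5 + (t - 4*t/7)/3 = -5 + (3*t/7)/3 = -5 + t/7)
(18*12 + 18)*(-1540 + K(c)) = (18*12 + 18)*(-1540 + (-5 + (⅐)*11)) = (216 + 18)*(-1540 + (-5 + 11/7)) = 234*(-1540 - 24/7) = 234*(-10804/7) = -2528136/7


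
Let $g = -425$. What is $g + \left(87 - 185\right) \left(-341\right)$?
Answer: $32993$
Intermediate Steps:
$g + \left(87 - 185\right) \left(-341\right) = -425 + \left(87 - 185\right) \left(-341\right) = -425 - -33418 = -425 + 33418 = 32993$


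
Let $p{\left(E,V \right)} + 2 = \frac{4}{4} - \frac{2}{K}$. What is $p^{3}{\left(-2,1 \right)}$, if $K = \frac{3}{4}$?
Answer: $- \frac{1331}{27} \approx -49.296$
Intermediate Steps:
$K = \frac{3}{4}$ ($K = 3 \cdot \frac{1}{4} = \frac{3}{4} \approx 0.75$)
$p{\left(E,V \right)} = - \frac{11}{3}$ ($p{\left(E,V \right)} = -2 + \left(\frac{4}{4} - \frac{2}{\frac{3}{4}}\right) = -2 + \left(4 \cdot \frac{1}{4} - \frac{8}{3}\right) = -2 + \left(1 - \frac{8}{3}\right) = -2 - \frac{5}{3} = - \frac{11}{3}$)
$p^{3}{\left(-2,1 \right)} = \left(- \frac{11}{3}\right)^{3} = - \frac{1331}{27}$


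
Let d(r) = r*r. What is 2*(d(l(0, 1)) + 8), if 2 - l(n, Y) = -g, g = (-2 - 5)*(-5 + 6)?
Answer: 66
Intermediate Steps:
g = -7 (g = -7*1 = -7)
l(n, Y) = -5 (l(n, Y) = 2 - (-1)*(-7) = 2 - 1*7 = 2 - 7 = -5)
d(r) = r²
2*(d(l(0, 1)) + 8) = 2*((-5)² + 8) = 2*(25 + 8) = 2*33 = 66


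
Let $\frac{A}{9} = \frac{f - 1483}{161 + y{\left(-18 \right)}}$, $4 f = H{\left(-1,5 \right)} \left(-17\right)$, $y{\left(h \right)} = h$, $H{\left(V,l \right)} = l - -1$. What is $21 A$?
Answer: $- \frac{570213}{286} \approx -1993.8$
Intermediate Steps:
$H{\left(V,l \right)} = 1 + l$ ($H{\left(V,l \right)} = l + 1 = 1 + l$)
$f = - \frac{51}{2}$ ($f = \frac{\left(1 + 5\right) \left(-17\right)}{4} = \frac{6 \left(-17\right)}{4} = \frac{1}{4} \left(-102\right) = - \frac{51}{2} \approx -25.5$)
$A = - \frac{27153}{286}$ ($A = 9 \frac{- \frac{51}{2} - 1483}{161 - 18} = 9 \left(- \frac{3017}{2 \cdot 143}\right) = 9 \left(\left(- \frac{3017}{2}\right) \frac{1}{143}\right) = 9 \left(- \frac{3017}{286}\right) = - \frac{27153}{286} \approx -94.941$)
$21 A = 21 \left(- \frac{27153}{286}\right) = - \frac{570213}{286}$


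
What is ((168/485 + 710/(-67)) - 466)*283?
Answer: -4379641212/32495 ≈ -1.3478e+5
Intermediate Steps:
((168/485 + 710/(-67)) - 466)*283 = ((168*(1/485) + 710*(-1/67)) - 466)*283 = ((168/485 - 710/67) - 466)*283 = (-333094/32495 - 466)*283 = -15475764/32495*283 = -4379641212/32495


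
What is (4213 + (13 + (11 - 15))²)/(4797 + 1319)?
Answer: 2147/3058 ≈ 0.70209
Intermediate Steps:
(4213 + (13 + (11 - 15))²)/(4797 + 1319) = (4213 + (13 - 4)²)/6116 = (4213 + 9²)*(1/6116) = (4213 + 81)*(1/6116) = 4294*(1/6116) = 2147/3058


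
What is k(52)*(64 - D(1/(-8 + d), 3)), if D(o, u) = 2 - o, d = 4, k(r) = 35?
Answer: 8645/4 ≈ 2161.3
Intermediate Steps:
k(52)*(64 - D(1/(-8 + d), 3)) = 35*(64 - (2 - 1/(-8 + 4))) = 35*(64 - (2 - 1/(-4))) = 35*(64 - (2 - 1*(-¼))) = 35*(64 - (2 + ¼)) = 35*(64 - 1*9/4) = 35*(64 - 9/4) = 35*(247/4) = 8645/4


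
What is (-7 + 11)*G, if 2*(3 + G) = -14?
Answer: -40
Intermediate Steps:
G = -10 (G = -3 + (½)*(-14) = -3 - 7 = -10)
(-7 + 11)*G = (-7 + 11)*(-10) = 4*(-10) = -40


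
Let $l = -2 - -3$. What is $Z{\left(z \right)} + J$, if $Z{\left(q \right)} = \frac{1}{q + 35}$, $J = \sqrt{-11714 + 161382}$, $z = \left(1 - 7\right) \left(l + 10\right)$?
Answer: $- \frac{1}{31} + 2 \sqrt{37417} \approx 386.84$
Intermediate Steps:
$l = 1$ ($l = -2 + 3 = 1$)
$z = -66$ ($z = \left(1 - 7\right) \left(1 + 10\right) = \left(1 - 7\right) 11 = \left(-6\right) 11 = -66$)
$J = 2 \sqrt{37417}$ ($J = \sqrt{149668} = 2 \sqrt{37417} \approx 386.87$)
$Z{\left(q \right)} = \frac{1}{35 + q}$
$Z{\left(z \right)} + J = \frac{1}{35 - 66} + 2 \sqrt{37417} = \frac{1}{-31} + 2 \sqrt{37417} = - \frac{1}{31} + 2 \sqrt{37417}$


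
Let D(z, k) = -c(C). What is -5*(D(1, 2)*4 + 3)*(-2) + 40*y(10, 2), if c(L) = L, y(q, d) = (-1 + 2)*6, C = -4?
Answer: 430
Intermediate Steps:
y(q, d) = 6 (y(q, d) = 1*6 = 6)
D(z, k) = 4 (D(z, k) = -1*(-4) = 4)
-5*(D(1, 2)*4 + 3)*(-2) + 40*y(10, 2) = -5*(4*4 + 3)*(-2) + 40*6 = -5*(16 + 3)*(-2) + 240 = -5*19*(-2) + 240 = -95*(-2) + 240 = 190 + 240 = 430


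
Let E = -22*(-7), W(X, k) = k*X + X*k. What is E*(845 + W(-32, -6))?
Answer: 189266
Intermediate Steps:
W(X, k) = 2*X*k (W(X, k) = X*k + X*k = 2*X*k)
E = 154
E*(845 + W(-32, -6)) = 154*(845 + 2*(-32)*(-6)) = 154*(845 + 384) = 154*1229 = 189266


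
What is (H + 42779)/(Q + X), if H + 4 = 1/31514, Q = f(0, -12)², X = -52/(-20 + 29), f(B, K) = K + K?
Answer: 12132102159/161729848 ≈ 75.015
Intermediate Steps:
f(B, K) = 2*K
X = -52/9 ≈ -5.7778
Q = 576 (Q = (2*(-12))² = (-24)² = 576)
H = -126055/31514 (H = -4 + 1/31514 = -126055/31514 ≈ -4.0000)
(H + 42779)/(Q + X) = (-126055/31514 + 42779)/(576 - 52/9) = 1348011351/(31514*(5132/9)) = (1348011351/31514)*(9/5132) = 12132102159/161729848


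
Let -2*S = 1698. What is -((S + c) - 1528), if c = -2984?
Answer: 5361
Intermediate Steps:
S = -849 (S = -½*1698 = -849)
-((S + c) - 1528) = -((-849 - 2984) - 1528) = -(-3833 - 1528) = -1*(-5361) = 5361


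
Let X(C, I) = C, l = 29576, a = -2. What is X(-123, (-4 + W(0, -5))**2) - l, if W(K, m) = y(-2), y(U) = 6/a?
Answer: -29699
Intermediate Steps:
y(U) = -3 (y(U) = 6/(-2) = 6*(-1/2) = -3)
W(K, m) = -3
X(-123, (-4 + W(0, -5))**2) - l = -123 - 1*29576 = -123 - 29576 = -29699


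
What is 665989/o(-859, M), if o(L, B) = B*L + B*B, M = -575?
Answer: 665989/824550 ≈ 0.80770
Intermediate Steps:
o(L, B) = B² + B*L (o(L, B) = B*L + B² = B² + B*L)
665989/o(-859, M) = 665989/((-575*(-575 - 859))) = 665989/((-575*(-1434))) = 665989/824550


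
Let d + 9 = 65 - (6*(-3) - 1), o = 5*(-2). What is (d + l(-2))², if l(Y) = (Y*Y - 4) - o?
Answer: 7225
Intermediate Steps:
o = -10
l(Y) = 6 + Y² (l(Y) = (Y*Y - 4) - 1*(-10) = (Y² - 4) + 10 = (-4 + Y²) + 10 = 6 + Y²)
d = 75 (d = -9 + (65 - (6*(-3) - 1)) = -9 + (65 - (-18 - 1)) = -9 + (65 - 1*(-19)) = -9 + (65 + 19) = -9 + 84 = 75)
(d + l(-2))² = (75 + (6 + (-2)²))² = (75 + (6 + 4))² = (75 + 10)² = 85² = 7225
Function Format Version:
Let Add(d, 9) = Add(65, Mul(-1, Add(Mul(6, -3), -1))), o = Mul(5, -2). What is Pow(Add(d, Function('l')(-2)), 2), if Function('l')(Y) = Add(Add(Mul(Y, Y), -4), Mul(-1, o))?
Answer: 7225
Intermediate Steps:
o = -10
Function('l')(Y) = Add(6, Pow(Y, 2)) (Function('l')(Y) = Add(Add(Mul(Y, Y), -4), Mul(-1, -10)) = Add(Add(Pow(Y, 2), -4), 10) = Add(Add(-4, Pow(Y, 2)), 10) = Add(6, Pow(Y, 2)))
d = 75 (d = Add(-9, Add(65, Mul(-1, Add(Mul(6, -3), -1)))) = Add(-9, Add(65, Mul(-1, Add(-18, -1)))) = Add(-9, Add(65, Mul(-1, -19))) = Add(-9, Add(65, 19)) = Add(-9, 84) = 75)
Pow(Add(d, Function('l')(-2)), 2) = Pow(Add(75, Add(6, Pow(-2, 2))), 2) = Pow(Add(75, Add(6, 4)), 2) = Pow(Add(75, 10), 2) = Pow(85, 2) = 7225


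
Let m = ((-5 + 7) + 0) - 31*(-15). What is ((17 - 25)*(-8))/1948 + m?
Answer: 227445/487 ≈ 467.03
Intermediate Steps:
m = 467 (m = (2 + 0) + 465 = 2 + 465 = 467)
((17 - 25)*(-8))/1948 + m = ((17 - 25)*(-8))/1948 + 467 = -8*(-8)*(1/1948) + 467 = 64*(1/1948) + 467 = 16/487 + 467 = 227445/487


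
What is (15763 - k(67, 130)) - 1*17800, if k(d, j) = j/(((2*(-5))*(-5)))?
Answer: -10198/5 ≈ -2039.6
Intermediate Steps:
k(d, j) = j/50 (k(d, j) = j/((-10*(-5))) = j/50)
(15763 - k(67, 130)) - 1*17800 = (15763 - 130/50) - 1*17800 = (15763 - 1*13/5) - 17800 = (15763 - 13/5) - 17800 = 78802/5 - 17800 = -10198/5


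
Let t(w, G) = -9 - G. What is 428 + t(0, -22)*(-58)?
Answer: -326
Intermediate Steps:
428 + t(0, -22)*(-58) = 428 + (-9 - 1*(-22))*(-58) = 428 + (-9 + 22)*(-58) = 428 + 13*(-58) = 428 - 754 = -326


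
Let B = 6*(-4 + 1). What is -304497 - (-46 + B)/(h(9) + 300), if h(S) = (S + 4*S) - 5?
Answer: -25882229/85 ≈ -3.0450e+5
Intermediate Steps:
h(S) = -5 + 5*S (h(S) = 5*S - 5 = -5 + 5*S)
B = -18 (B = 6*(-3) = -18)
-304497 - (-46 + B)/(h(9) + 300) = -304497 - (-46 - 18)/((-5 + 5*9) + 300) = -304497 - (-64)/((-5 + 45) + 300) = -304497 - (-64)/(40 + 300) = -304497 - (-64)/340 = -304497 - 1*(-16/85) = -304497 + 16/85 = -25882229/85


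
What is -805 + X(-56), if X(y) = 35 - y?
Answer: -714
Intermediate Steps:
-805 + X(-56) = -805 + (35 - 1*(-56)) = -805 + (35 + 56) = -805 + 91 = -714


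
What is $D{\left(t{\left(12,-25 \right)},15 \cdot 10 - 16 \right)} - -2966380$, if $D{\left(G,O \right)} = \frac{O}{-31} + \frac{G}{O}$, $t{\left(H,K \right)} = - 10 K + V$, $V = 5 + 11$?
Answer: $\frac{6161166405}{2077} \approx 2.9664 \cdot 10^{6}$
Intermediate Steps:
$V = 16$
$t{\left(H,K \right)} = 16 - 10 K$ ($t{\left(H,K \right)} = - 10 K + 16 = 16 - 10 K$)
$D{\left(G,O \right)} = - \frac{O}{31} + \frac{G}{O}$ ($D{\left(G,O \right)} = O \left(- \frac{1}{31}\right) + \frac{G}{O} = - \frac{O}{31} + \frac{G}{O}$)
$D{\left(t{\left(12,-25 \right)},15 \cdot 10 - 16 \right)} - -2966380 = \left(- \frac{15 \cdot 10 - 16}{31} + \frac{16 - -250}{15 \cdot 10 - 16}\right) - -2966380 = \left(- \frac{150 - 16}{31} + \frac{16 + 250}{150 - 16}\right) + 2966380 = \left(\left(- \frac{1}{31}\right) 134 + \frac{266}{134}\right) + 2966380 = \left(- \frac{134}{31} + 266 \cdot \frac{1}{134}\right) + 2966380 = \left(- \frac{134}{31} + \frac{133}{67}\right) + 2966380 = - \frac{4855}{2077} + 2966380 = \frac{6161166405}{2077}$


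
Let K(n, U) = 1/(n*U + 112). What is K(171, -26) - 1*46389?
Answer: -201049927/4334 ≈ -46389.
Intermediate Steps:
K(n, U) = 1/(112 + U*n) (K(n, U) = 1/(U*n + 112) = 1/(112 + U*n))
K(171, -26) - 1*46389 = 1/(112 - 26*171) - 1*46389 = 1/(112 - 4446) - 46389 = 1/(-4334) - 46389 = -1/4334 - 46389 = -201049927/4334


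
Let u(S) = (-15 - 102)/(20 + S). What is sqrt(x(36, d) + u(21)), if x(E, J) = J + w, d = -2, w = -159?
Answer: I*sqrt(275438)/41 ≈ 12.801*I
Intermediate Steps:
x(E, J) = -159 + J (x(E, J) = J - 159 = -159 + J)
u(S) = -117/(20 + S)
sqrt(x(36, d) + u(21)) = sqrt((-159 - 2) - 117/(20 + 21)) = sqrt(-161 - 117/41) = sqrt(-6718/41) = I*sqrt(275438)/41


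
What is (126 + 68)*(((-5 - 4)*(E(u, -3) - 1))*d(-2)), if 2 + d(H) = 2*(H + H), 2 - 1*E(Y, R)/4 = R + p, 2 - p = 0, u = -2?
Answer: 192060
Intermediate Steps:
p = 2 (p = 2 - 1*0 = 2 + 0 = 2)
E(Y, R) = -4*R (E(Y, R) = 8 - 4*(R + 2) = 8 - 4*(2 + R) = 8 + (-8 - 4*R) = -4*R)
d(H) = -2 + 4*H (d(H) = -2 + 2*(H + H) = -2 + 2*(2*H) = -2 + 4*H)
(126 + 68)*(((-5 - 4)*(E(u, -3) - 1))*d(-2)) = (126 + 68)*(((-5 - 4)*(-4*(-3) - 1))*(-2 + 4*(-2))) = 194*((-9*(12 - 1))*(-2 - 8)) = 194*(-9*11*(-10)) = 194*(-99*(-10)) = 194*990 = 192060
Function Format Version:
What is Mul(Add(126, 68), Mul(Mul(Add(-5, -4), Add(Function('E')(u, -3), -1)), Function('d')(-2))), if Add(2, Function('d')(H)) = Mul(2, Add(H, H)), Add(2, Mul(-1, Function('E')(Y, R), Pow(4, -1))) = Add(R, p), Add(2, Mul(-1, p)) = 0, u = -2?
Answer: 192060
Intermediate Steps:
p = 2 (p = Add(2, Mul(-1, 0)) = Add(2, 0) = 2)
Function('E')(Y, R) = Mul(-4, R) (Function('E')(Y, R) = Add(8, Mul(-4, Add(R, 2))) = Add(8, Mul(-4, Add(2, R))) = Add(8, Add(-8, Mul(-4, R))) = Mul(-4, R))
Function('d')(H) = Add(-2, Mul(4, H)) (Function('d')(H) = Add(-2, Mul(2, Add(H, H))) = Add(-2, Mul(2, Mul(2, H))) = Add(-2, Mul(4, H)))
Mul(Add(126, 68), Mul(Mul(Add(-5, -4), Add(Function('E')(u, -3), -1)), Function('d')(-2))) = Mul(Add(126, 68), Mul(Mul(Add(-5, -4), Add(Mul(-4, -3), -1)), Add(-2, Mul(4, -2)))) = Mul(194, Mul(Mul(-9, Add(12, -1)), Add(-2, -8))) = Mul(194, Mul(Mul(-9, 11), -10)) = Mul(194, Mul(-99, -10)) = Mul(194, 990) = 192060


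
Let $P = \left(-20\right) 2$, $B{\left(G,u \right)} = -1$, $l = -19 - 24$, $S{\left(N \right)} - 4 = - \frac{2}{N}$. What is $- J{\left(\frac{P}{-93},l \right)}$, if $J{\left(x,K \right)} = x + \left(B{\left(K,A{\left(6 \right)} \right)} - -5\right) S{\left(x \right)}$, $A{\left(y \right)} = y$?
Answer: $\frac{1009}{465} \approx 2.1699$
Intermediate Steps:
$S{\left(N \right)} = 4 - \frac{2}{N}$
$l = -43$
$P = -40$
$J{\left(x,K \right)} = 16 + x - \frac{8}{x}$ ($J{\left(x,K \right)} = x + \left(-1 - -5\right) \left(4 - \frac{2}{x}\right) = x + \left(-1 + 5\right) \left(4 - \frac{2}{x}\right) = x + 4 \left(4 - \frac{2}{x}\right) = x + \left(16 - \frac{8}{x}\right) = 16 + x - \frac{8}{x}$)
$- J{\left(\frac{P}{-93},l \right)} = - (16 - \frac{40}{-93} - \frac{8}{\left(-40\right) \frac{1}{-93}}) = - (16 - - \frac{40}{93} - \frac{8}{\left(-40\right) \left(- \frac{1}{93}\right)}) = - (16 + \frac{40}{93} - \frac{8}{\frac{40}{93}}) = - (16 + \frac{40}{93} - \frac{93}{5}) = \left(-1\right) \left(- \frac{1009}{465}\right) = \frac{1009}{465}$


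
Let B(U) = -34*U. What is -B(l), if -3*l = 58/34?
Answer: -58/3 ≈ -19.333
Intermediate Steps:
l = -29/51 (l = -58/(3*34) = -1/3*29/17 = -29/51 ≈ -0.56863)
-B(l) = -(-34)*(-29)/51 = -1*58/3 = -58/3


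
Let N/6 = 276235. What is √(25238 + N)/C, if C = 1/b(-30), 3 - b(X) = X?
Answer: 66*√420662 ≈ 42807.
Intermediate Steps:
N = 1657410 (N = 6*276235 = 1657410)
b(X) = 3 - X
C = 1/33 (C = 1/(3 - 1*(-30)) = 1/(3 + 30) = 1/33 ≈ 0.030303)
√(25238 + N)/C = √(25238 + 1657410)/(1/33) = √1682648*33 = (2*√420662)*33 = 66*√420662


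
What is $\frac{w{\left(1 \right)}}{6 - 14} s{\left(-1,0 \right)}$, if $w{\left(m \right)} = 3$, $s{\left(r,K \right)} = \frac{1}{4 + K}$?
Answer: $- \frac{3}{32} \approx -0.09375$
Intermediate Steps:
$\frac{w{\left(1 \right)}}{6 - 14} s{\left(-1,0 \right)} = \frac{3 \frac{1}{6 - 14}}{4 + 0} = \frac{3 \frac{1}{-8}}{4} = 3 \left(- \frac{1}{8}\right) \frac{1}{4} = \left(- \frac{3}{8}\right) \frac{1}{4} = - \frac{3}{32}$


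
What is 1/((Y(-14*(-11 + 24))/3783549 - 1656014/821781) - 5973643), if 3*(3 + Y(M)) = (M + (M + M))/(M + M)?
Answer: -2072832453846/12382365255164759737 ≈ -1.6740e-7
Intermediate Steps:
Y(M) = -5/2 (Y(M) = -3 + ((M + (M + M))/(M + M))/3 = -3 + ((M + 2*M)/((2*M)))/3 = -3 + ((3*M)*(1/(2*M)))/3 = -3 + (1/3)*(3/2) = -3 + 1/2 = -5/2)
1/((Y(-14*(-11 + 24))/3783549 - 1656014/821781) - 5973643) = 1/((-5/2/3783549 - 1656014/821781) - 5973643) = 1/((-5/2*1/3783549 - 1656014*1/821781) - 5973643) = 1/((-5/7567098 - 1656014/821781) - 5973643) = 1/(-4177074778759/2072832453846 - 5973643) = 1/(-12382365255164759737/2072832453846) = -2072832453846/12382365255164759737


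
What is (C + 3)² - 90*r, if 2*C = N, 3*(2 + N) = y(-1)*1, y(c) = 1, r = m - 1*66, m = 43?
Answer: 74689/36 ≈ 2074.7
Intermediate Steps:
r = -23 (r = 43 - 1*66 = 43 - 66 = -23)
N = -5/3 (N = -2 + (1*1)/3 = -2 + (⅓)*1 = -2 + ⅓ = -5/3 ≈ -1.6667)
C = -⅚ (C = (½)*(-5/3) = -⅚ ≈ -0.83333)
(C + 3)² - 90*r = (-⅚ + 3)² - 90*(-23) = (13/6)² + 2070 = 169/36 + 2070 = 74689/36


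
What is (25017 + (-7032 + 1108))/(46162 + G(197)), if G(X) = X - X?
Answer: 19093/46162 ≈ 0.41361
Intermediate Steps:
G(X) = 0
(25017 + (-7032 + 1108))/(46162 + G(197)) = (25017 + (-7032 + 1108))/(46162 + 0) = (25017 - 5924)/46162 = 19093*(1/46162) = 19093/46162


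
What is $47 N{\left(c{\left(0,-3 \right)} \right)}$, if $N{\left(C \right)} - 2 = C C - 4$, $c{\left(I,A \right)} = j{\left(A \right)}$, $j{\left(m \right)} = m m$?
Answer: $3713$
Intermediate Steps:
$j{\left(m \right)} = m^{2}$
$c{\left(I,A \right)} = A^{2}$
$N{\left(C \right)} = -2 + C^{2}$ ($N{\left(C \right)} = 2 + \left(C C - 4\right) = 2 + \left(C^{2} - 4\right) = 2 + \left(-4 + C^{2}\right) = -2 + C^{2}$)
$47 N{\left(c{\left(0,-3 \right)} \right)} = 47 \left(-2 + \left(\left(-3\right)^{2}\right)^{2}\right) = 47 \left(-2 + 9^{2}\right) = 47 \left(-2 + 81\right) = 47 \cdot 79 = 3713$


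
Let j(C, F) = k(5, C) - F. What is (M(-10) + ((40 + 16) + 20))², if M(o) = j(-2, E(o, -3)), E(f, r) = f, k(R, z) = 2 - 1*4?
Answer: 7056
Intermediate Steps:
k(R, z) = -2 (k(R, z) = 2 - 4 = -2)
j(C, F) = -2 - F
M(o) = -2 - o
(M(-10) + ((40 + 16) + 20))² = ((-2 - 1*(-10)) + ((40 + 16) + 20))² = ((-2 + 10) + (56 + 20))² = (8 + 76)² = 84² = 7056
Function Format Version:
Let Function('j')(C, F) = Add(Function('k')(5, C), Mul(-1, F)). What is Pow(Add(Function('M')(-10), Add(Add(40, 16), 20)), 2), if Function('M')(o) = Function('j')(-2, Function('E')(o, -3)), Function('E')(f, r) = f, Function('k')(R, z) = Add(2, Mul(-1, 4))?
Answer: 7056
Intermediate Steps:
Function('k')(R, z) = -2 (Function('k')(R, z) = Add(2, -4) = -2)
Function('j')(C, F) = Add(-2, Mul(-1, F))
Function('M')(o) = Add(-2, Mul(-1, o))
Pow(Add(Function('M')(-10), Add(Add(40, 16), 20)), 2) = Pow(Add(Add(-2, Mul(-1, -10)), Add(Add(40, 16), 20)), 2) = Pow(Add(Add(-2, 10), Add(56, 20)), 2) = Pow(Add(8, 76), 2) = Pow(84, 2) = 7056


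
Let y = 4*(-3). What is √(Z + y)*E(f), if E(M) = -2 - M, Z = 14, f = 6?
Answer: -8*√2 ≈ -11.314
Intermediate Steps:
y = -12
√(Z + y)*E(f) = √(14 - 12)*(-2 - 1*6) = √2*(-2 - 6) = √2*(-8) = -8*√2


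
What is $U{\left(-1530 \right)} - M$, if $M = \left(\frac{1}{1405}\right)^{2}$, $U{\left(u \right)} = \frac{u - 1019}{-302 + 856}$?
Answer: $- \frac{5031790279}{1093609850} \approx -4.6011$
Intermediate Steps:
$U{\left(u \right)} = - \frac{1019}{554} + \frac{u}{554}$ ($U{\left(u \right)} = \frac{-1019 + u}{554} = \left(-1019 + u\right) \frac{1}{554} = - \frac{1019}{554} + \frac{u}{554}$)
$M = \frac{1}{1974025}$ ($M = \left(\frac{1}{1405}\right)^{2} = \frac{1}{1974025} \approx 5.0658 \cdot 10^{-7}$)
$U{\left(-1530 \right)} - M = \left(- \frac{1019}{554} + \frac{1}{554} \left(-1530\right)\right) - \frac{1}{1974025} = \left(- \frac{1019}{554} - \frac{765}{277}\right) - \frac{1}{1974025} = - \frac{2549}{554} - \frac{1}{1974025} = - \frac{5031790279}{1093609850}$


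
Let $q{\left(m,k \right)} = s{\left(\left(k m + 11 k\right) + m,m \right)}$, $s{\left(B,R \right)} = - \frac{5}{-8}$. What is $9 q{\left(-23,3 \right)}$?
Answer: $\frac{45}{8} \approx 5.625$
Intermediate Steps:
$s{\left(B,R \right)} = \frac{5}{8}$ ($s{\left(B,R \right)} = \left(-5\right) \left(- \frac{1}{8}\right) = \frac{5}{8}$)
$q{\left(m,k \right)} = \frac{5}{8}$
$9 q{\left(-23,3 \right)} = 9 \cdot \frac{5}{8} = \frac{45}{8}$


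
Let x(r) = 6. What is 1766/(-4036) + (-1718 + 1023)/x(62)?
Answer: -351952/3027 ≈ -116.27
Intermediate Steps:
1766/(-4036) + (-1718 + 1023)/x(62) = 1766/(-4036) + (-1718 + 1023)/6 = 1766*(-1/4036) - 695*1/6 = -883/2018 - 695/6 = -351952/3027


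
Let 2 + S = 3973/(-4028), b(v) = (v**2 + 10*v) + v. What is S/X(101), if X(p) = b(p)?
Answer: -12029/45564736 ≈ -0.00026400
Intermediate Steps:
b(v) = v**2 + 11*v
X(p) = p*(11 + p)
S = -12029/4028 (S = -2 + 3973/(-4028) = -2 + 3973*(-1/4028) = -2 - 3973/4028 = -12029/4028 ≈ -2.9863)
S/X(101) = -12029*1/(101*(11 + 101))/4028 = -12029/(4028*(101*112)) = -12029/4028/11312 = -12029/4028*1/11312 = -12029/45564736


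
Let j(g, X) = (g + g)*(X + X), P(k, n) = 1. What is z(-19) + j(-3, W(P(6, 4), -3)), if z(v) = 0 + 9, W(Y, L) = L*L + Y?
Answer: -111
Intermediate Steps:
W(Y, L) = Y + L² (W(Y, L) = L² + Y = Y + L²)
z(v) = 9
j(g, X) = 4*X*g (j(g, X) = (2*g)*(2*X) = 4*X*g)
z(-19) + j(-3, W(P(6, 4), -3)) = 9 + 4*(1 + (-3)²)*(-3) = 9 + 4*(1 + 9)*(-3) = 9 + 4*10*(-3) = 9 - 120 = -111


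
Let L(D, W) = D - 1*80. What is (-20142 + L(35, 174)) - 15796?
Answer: -35983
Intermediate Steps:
L(D, W) = -80 + D (L(D, W) = D - 80 = -80 + D)
(-20142 + L(35, 174)) - 15796 = (-20142 + (-80 + 35)) - 15796 = (-20142 - 45) - 15796 = -20187 - 15796 = -35983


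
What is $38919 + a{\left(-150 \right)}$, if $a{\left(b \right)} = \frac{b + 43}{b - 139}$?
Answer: $\frac{11247698}{289} \approx 38919.0$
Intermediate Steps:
$a{\left(b \right)} = \frac{43 + b}{-139 + b}$
$38919 + a{\left(-150 \right)} = 38919 + \frac{43 - 150}{-139 - 150} = 38919 + \frac{1}{-289} \left(-107\right) = 38919 - - \frac{107}{289} = 38919 + \frac{107}{289} = \frac{11247698}{289}$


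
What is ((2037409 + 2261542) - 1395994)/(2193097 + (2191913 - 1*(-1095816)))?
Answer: 2902957/5480826 ≈ 0.52966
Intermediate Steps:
((2037409 + 2261542) - 1395994)/(2193097 + (2191913 - 1*(-1095816))) = (4298951 - 1395994)/(2193097 + (2191913 + 1095816)) = 2902957/(2193097 + 3287729) = 2902957/5480826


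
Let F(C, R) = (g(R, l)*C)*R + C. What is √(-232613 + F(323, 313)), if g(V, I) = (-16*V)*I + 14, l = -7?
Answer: 2*√886327410 ≈ 59543.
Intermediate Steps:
g(V, I) = 14 - 16*I*V (g(V, I) = -16*I*V + 14 = 14 - 16*I*V)
F(C, R) = C + C*R*(14 + 112*R) (F(C, R) = ((14 - 16*(-7)*R)*C)*R + C = ((14 + 112*R)*C)*R + C = (C*(14 + 112*R))*R + C = C*R*(14 + 112*R) + C = C + C*R*(14 + 112*R))
√(-232613 + F(323, 313)) = √(-232613 + 323*(1 + 14*313*(1 + 8*313))) = √(-232613 + 323*(1 + 14*313*(1 + 2504))) = √(-232613 + 323*(1 + 14*313*2505)) = √(-232613 + 323*(1 + 10976910)) = √(-232613 + 323*10976911) = √(-232613 + 3545542253) = √3545309640 = 2*√886327410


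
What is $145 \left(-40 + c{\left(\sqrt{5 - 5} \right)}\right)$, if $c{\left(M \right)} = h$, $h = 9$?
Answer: $-4495$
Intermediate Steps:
$c{\left(M \right)} = 9$
$145 \left(-40 + c{\left(\sqrt{5 - 5} \right)}\right) = 145 \left(-40 + 9\right) = 145 \left(-31\right) = -4495$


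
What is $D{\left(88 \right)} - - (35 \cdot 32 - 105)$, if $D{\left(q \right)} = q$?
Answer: $1103$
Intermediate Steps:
$D{\left(88 \right)} - - (35 \cdot 32 - 105) = 88 - - (35 \cdot 32 - 105) = 88 - - (1120 - 105) = 88 - \left(-1\right) 1015 = 88 - -1015 = 88 + 1015 = 1103$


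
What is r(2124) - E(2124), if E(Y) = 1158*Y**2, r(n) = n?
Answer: -5224171284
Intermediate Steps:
r(2124) - E(2124) = 2124 - 1158*2124**2 = 2124 - 1158*4511376 = 2124 - 1*5224173408 = 2124 - 5224173408 = -5224171284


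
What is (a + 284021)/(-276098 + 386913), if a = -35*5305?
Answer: 2658/2995 ≈ 0.88748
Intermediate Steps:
a = -185675
(a + 284021)/(-276098 + 386913) = (-185675 + 284021)/(-276098 + 386913) = 98346/110815 = 98346*(1/110815) = 2658/2995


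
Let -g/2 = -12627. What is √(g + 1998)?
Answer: 6*√757 ≈ 165.08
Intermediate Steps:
g = 25254 (g = -2*(-12627) = 25254)
√(g + 1998) = √(25254 + 1998) = √27252 = 6*√757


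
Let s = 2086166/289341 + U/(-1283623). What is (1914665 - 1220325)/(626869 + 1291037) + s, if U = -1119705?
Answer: 1002517271048024543/118719903719667393 ≈ 8.4444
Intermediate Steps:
s = 3001827223823/371404762443 (s = 2086166/289341 - 1119705/(-1283623) = 2086166*(1/289341) - 1119705*(-1/1283623) = 2086166/289341 + 1119705/1283623 = 3001827223823/371404762443 ≈ 8.0824)
(1914665 - 1220325)/(626869 + 1291037) + s = (1914665 - 1220325)/(626869 + 1291037) + 3001827223823/371404762443 = 694340/1917906 + 3001827223823/371404762443 = 694340*(1/1917906) + 3001827223823/371404762443 = 347170/958953 + 3001827223823/371404762443 = 1002517271048024543/118719903719667393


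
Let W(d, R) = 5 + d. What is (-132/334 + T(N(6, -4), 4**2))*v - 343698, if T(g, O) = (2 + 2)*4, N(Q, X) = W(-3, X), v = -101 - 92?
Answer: -57900524/167 ≈ -3.4671e+5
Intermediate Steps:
v = -193
N(Q, X) = 2 (N(Q, X) = 5 - 3 = 2)
T(g, O) = 16 (T(g, O) = 4*4 = 16)
(-132/334 + T(N(6, -4), 4**2))*v - 343698 = (-132/334 + 16)*(-193) - 343698 = (-132*1/334 + 16)*(-193) - 343698 = (-66/167 + 16)*(-193) - 343698 = (2606/167)*(-193) - 343698 = -502958/167 - 343698 = -57900524/167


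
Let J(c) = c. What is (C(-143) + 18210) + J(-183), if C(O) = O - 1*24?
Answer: 17860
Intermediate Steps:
C(O) = -24 + O (C(O) = O - 24 = -24 + O)
(C(-143) + 18210) + J(-183) = ((-24 - 143) + 18210) - 183 = (-167 + 18210) - 183 = 18043 - 183 = 17860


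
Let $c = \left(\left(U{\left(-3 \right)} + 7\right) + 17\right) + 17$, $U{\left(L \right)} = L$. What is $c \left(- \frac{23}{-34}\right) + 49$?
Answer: $\frac{1270}{17} \approx 74.706$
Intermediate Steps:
$c = 38$ ($c = \left(\left(-3 + 7\right) + 17\right) + 17 = \left(4 + 17\right) + 17 = 21 + 17 = 38$)
$c \left(- \frac{23}{-34}\right) + 49 = 38 \left(- \frac{23}{-34}\right) + 49 = 38 \left(\left(-23\right) \left(- \frac{1}{34}\right)\right) + 49 = 38 \cdot \frac{23}{34} + 49 = \frac{437}{17} + 49 = \frac{1270}{17}$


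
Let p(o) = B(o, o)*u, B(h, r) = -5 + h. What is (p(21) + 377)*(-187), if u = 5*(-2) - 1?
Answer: -37587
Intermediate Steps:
u = -11 (u = -10 - 1 = -11)
p(o) = 55 - 11*o (p(o) = (-5 + o)*(-11) = 55 - 11*o)
(p(21) + 377)*(-187) = ((55 - 11*21) + 377)*(-187) = ((55 - 231) + 377)*(-187) = (-176 + 377)*(-187) = 201*(-187) = -37587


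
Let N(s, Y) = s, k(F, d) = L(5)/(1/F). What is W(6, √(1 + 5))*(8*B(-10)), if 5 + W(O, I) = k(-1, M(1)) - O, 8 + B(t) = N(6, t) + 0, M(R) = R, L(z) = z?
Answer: 256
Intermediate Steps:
k(F, d) = 5*F (k(F, d) = 5/(1/F) = 5*F)
B(t) = -2 (B(t) = -8 + (6 + 0) = -8 + 6 = -2)
W(O, I) = -10 - O (W(O, I) = -5 + (5*(-1) - O) = -5 + (-5 - O) = -10 - O)
W(6, √(1 + 5))*(8*B(-10)) = (-10 - 1*6)*(8*(-2)) = (-10 - 6)*(-16) = -16*(-16) = 256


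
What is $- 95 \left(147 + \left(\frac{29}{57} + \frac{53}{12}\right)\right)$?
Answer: $- \frac{173195}{12} \approx -14433.0$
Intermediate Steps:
$- 95 \left(147 + \left(\frac{29}{57} + \frac{53}{12}\right)\right) = - 95 \left(147 + \frac{1123}{228}\right) = \left(-95\right) \frac{34639}{228} = - \frac{173195}{12}$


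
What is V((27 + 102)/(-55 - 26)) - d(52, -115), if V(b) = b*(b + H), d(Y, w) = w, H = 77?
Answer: -3713/729 ≈ -5.0933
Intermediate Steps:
V(b) = b*(77 + b) (V(b) = b*(b + 77) = b*(77 + b))
V((27 + 102)/(-55 - 26)) - d(52, -115) = ((27 + 102)/(-55 - 26))*(77 + (27 + 102)/(-55 - 26)) - 1*(-115) = (129/(-81))*(77 + 129/(-81)) + 115 = (129*(-1/81))*(77 + 129*(-1/81)) + 115 = -43*(77 - 43/27)/27 + 115 = -43/27*2036/27 + 115 = -87548/729 + 115 = -3713/729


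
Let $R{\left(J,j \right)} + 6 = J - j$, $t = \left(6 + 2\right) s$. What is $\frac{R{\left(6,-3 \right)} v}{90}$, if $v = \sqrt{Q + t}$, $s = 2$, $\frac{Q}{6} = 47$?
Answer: $\frac{\sqrt{298}}{30} \approx 0.57542$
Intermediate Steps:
$Q = 282$ ($Q = 6 \cdot 47 = 282$)
$t = 16$ ($t = \left(6 + 2\right) 2 = 8 \cdot 2 = 16$)
$R{\left(J,j \right)} = -6 + J - j$ ($R{\left(J,j \right)} = -6 + \left(J - j\right) = -6 + J - j$)
$v = \sqrt{298}$ ($v = \sqrt{282 + 16} = \sqrt{298} \approx 17.263$)
$\frac{R{\left(6,-3 \right)} v}{90} = \frac{\left(-6 + 6 - -3\right) \sqrt{298}}{90} = \left(-6 + 6 + 3\right) \sqrt{298} \cdot \frac{1}{90} = 3 \sqrt{298} \cdot \frac{1}{90} = \frac{\sqrt{298}}{30}$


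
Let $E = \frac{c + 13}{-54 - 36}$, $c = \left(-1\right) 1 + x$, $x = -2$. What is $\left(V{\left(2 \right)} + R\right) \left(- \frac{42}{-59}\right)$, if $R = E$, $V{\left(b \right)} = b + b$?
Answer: $\frac{490}{177} \approx 2.7684$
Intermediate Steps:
$V{\left(b \right)} = 2 b$
$c = -3$ ($c = \left(-1\right) 1 - 2 = -1 - 2 = -3$)
$E = - \frac{1}{9}$ ($E = \frac{-3 + 13}{-54 - 36} = \frac{10}{-90} = 10 \left(- \frac{1}{90}\right) = - \frac{1}{9} \approx -0.11111$)
$R = - \frac{1}{9} \approx -0.11111$
$\left(V{\left(2 \right)} + R\right) \left(- \frac{42}{-59}\right) = \left(2 \cdot 2 - \frac{1}{9}\right) \left(- \frac{42}{-59}\right) = \left(4 - \frac{1}{9}\right) \left(\left(-42\right) \left(- \frac{1}{59}\right)\right) = \frac{35}{9} \cdot \frac{42}{59} = \frac{490}{177}$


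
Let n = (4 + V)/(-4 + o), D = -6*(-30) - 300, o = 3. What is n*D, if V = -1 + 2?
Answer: 600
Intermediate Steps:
V = 1
D = -120 (D = 180 - 300 = -120)
n = -5 (n = (4 + 1)/(-4 + 3) = 5/(-1) = 5*(-1) = -5)
n*D = -5*(-120) = 600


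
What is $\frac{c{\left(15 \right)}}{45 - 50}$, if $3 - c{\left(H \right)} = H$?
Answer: $\frac{12}{5} \approx 2.4$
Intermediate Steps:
$c{\left(H \right)} = 3 - H$
$\frac{c{\left(15 \right)}}{45 - 50} = \frac{3 - 15}{45 - 50} = \frac{3 - 15}{-5} = \left(-12\right) \left(- \frac{1}{5}\right) = \frac{12}{5}$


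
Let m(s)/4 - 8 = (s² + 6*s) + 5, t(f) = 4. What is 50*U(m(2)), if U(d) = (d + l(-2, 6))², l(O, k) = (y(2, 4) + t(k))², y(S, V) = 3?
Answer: 1361250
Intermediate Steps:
m(s) = 52 + 4*s² + 24*s (m(s) = 32 + 4*((s² + 6*s) + 5) = 32 + 4*(5 + s² + 6*s) = 32 + (20 + 4*s² + 24*s) = 52 + 4*s² + 24*s)
l(O, k) = 49 (l(O, k) = (3 + 4)² = 7² = 49)
U(d) = (49 + d)² (U(d) = (d + 49)² = (49 + d)²)
50*U(m(2)) = 50*(49 + (52 + 4*2² + 24*2))² = 50*(49 + (52 + 4*4 + 48))² = 50*(49 + (52 + 16 + 48))² = 50*(49 + 116)² = 50*165² = 50*27225 = 1361250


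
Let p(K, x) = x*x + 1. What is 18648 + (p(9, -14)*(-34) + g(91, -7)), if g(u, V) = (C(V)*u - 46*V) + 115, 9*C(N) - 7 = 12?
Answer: 113212/9 ≈ 12579.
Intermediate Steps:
C(N) = 19/9 (C(N) = 7/9 + (⅑)*12 = 7/9 + 4/3 = 19/9)
p(K, x) = 1 + x² (p(K, x) = x² + 1 = 1 + x²)
g(u, V) = 115 - 46*V + 19*u/9 (g(u, V) = (19*u/9 - 46*V) + 115 = (-46*V + 19*u/9) + 115 = 115 - 46*V + 19*u/9)
18648 + (p(9, -14)*(-34) + g(91, -7)) = 18648 + ((1 + (-14)²)*(-34) + (115 - 46*(-7) + (19/9)*91)) = 18648 + ((1 + 196)*(-34) + (115 + 322 + 1729/9)) = 18648 + (197*(-34) + 5662/9) = 18648 + (-6698 + 5662/9) = 18648 - 54620/9 = 113212/9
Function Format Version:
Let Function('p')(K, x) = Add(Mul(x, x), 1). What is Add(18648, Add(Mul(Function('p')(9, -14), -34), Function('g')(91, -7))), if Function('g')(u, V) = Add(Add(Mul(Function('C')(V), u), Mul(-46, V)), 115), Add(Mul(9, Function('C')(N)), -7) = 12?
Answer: Rational(113212, 9) ≈ 12579.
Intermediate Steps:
Function('C')(N) = Rational(19, 9) (Function('C')(N) = Add(Rational(7, 9), Mul(Rational(1, 9), 12)) = Add(Rational(7, 9), Rational(4, 3)) = Rational(19, 9))
Function('p')(K, x) = Add(1, Pow(x, 2)) (Function('p')(K, x) = Add(Pow(x, 2), 1) = Add(1, Pow(x, 2)))
Function('g')(u, V) = Add(115, Mul(-46, V), Mul(Rational(19, 9), u)) (Function('g')(u, V) = Add(Add(Mul(Rational(19, 9), u), Mul(-46, V)), 115) = Add(Add(Mul(-46, V), Mul(Rational(19, 9), u)), 115) = Add(115, Mul(-46, V), Mul(Rational(19, 9), u)))
Add(18648, Add(Mul(Function('p')(9, -14), -34), Function('g')(91, -7))) = Add(18648, Add(Mul(Add(1, Pow(-14, 2)), -34), Add(115, Mul(-46, -7), Mul(Rational(19, 9), 91)))) = Add(18648, Add(Mul(Add(1, 196), -34), Add(115, 322, Rational(1729, 9)))) = Add(18648, Add(Mul(197, -34), Rational(5662, 9))) = Add(18648, Add(-6698, Rational(5662, 9))) = Add(18648, Rational(-54620, 9)) = Rational(113212, 9)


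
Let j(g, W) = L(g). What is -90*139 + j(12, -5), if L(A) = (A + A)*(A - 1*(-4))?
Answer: -12126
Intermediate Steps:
L(A) = 2*A*(4 + A) (L(A) = (2*A)*(A + 4) = (2*A)*(4 + A) = 2*A*(4 + A))
j(g, W) = 2*g*(4 + g)
-90*139 + j(12, -5) = -90*139 + 2*12*(4 + 12) = -12510 + 2*12*16 = -12510 + 384 = -12126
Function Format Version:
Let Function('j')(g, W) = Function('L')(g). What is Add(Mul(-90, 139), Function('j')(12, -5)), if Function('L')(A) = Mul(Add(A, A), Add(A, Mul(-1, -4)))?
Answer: -12126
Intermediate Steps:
Function('L')(A) = Mul(2, A, Add(4, A)) (Function('L')(A) = Mul(Mul(2, A), Add(A, 4)) = Mul(Mul(2, A), Add(4, A)) = Mul(2, A, Add(4, A)))
Function('j')(g, W) = Mul(2, g, Add(4, g))
Add(Mul(-90, 139), Function('j')(12, -5)) = Add(Mul(-90, 139), Mul(2, 12, Add(4, 12))) = Add(-12510, Mul(2, 12, 16)) = Add(-12510, 384) = -12126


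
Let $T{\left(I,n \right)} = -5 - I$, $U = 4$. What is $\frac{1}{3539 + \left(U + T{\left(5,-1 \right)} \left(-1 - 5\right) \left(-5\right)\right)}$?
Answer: $\frac{1}{3243} \approx 0.00030836$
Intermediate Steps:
$\frac{1}{3539 + \left(U + T{\left(5,-1 \right)} \left(-1 - 5\right) \left(-5\right)\right)} = \frac{1}{3539 + \left(4 + \left(-5 - 5\right) \left(-1 - 5\right) \left(-5\right)\right)} = \frac{1}{3539 + \left(4 + \left(-5 - 5\right) \left(\left(-6\right) \left(-5\right)\right)\right)} = \frac{1}{3539 + \left(4 - 300\right)} = \frac{1}{3539 - 296} = \frac{1}{3243}$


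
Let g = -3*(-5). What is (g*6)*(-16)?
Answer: -1440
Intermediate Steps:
g = 15
(g*6)*(-16) = (15*6)*(-16) = 90*(-16) = -1440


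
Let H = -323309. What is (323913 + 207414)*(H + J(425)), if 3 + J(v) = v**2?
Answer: -75813455649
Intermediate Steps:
J(v) = -3 + v**2
(323913 + 207414)*(H + J(425)) = (323913 + 207414)*(-323309 + (-3 + 425**2)) = 531327*(-323309 + (-3 + 180625)) = 531327*(-323309 + 180622) = 531327*(-142687) = -75813455649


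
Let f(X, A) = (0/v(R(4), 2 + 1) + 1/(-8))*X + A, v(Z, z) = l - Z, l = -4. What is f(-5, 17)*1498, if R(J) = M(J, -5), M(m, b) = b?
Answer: 105609/4 ≈ 26402.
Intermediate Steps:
R(J) = -5
v(Z, z) = -4 - Z
f(X, A) = A - X/8 (f(X, A) = (0/(-4 - 1*(-5)) + 1/(-8))*X + A = (0/(-4 + 5) + 1*(-⅛))*X + A = (0/1 - ⅛)*X + A = (0*1 - ⅛)*X + A = (0 - ⅛)*X + A = -X/8 + A = A - X/8)
f(-5, 17)*1498 = (17 - ⅛*(-5))*1498 = (17 + 5/8)*1498 = (141/8)*1498 = 105609/4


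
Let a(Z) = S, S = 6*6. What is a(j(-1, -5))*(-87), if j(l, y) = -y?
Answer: -3132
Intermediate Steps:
S = 36
a(Z) = 36
a(j(-1, -5))*(-87) = 36*(-87) = -3132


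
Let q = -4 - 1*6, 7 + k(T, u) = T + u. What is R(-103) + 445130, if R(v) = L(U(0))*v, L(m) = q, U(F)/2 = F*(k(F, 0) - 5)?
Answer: 446160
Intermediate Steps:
k(T, u) = -7 + T + u (k(T, u) = -7 + (T + u) = -7 + T + u)
q = -10 (q = -4 - 6 = -10)
U(F) = 2*F*(-12 + F) (U(F) = 2*(F*((-7 + F + 0) - 5)) = 2*(F*((-7 + F) - 5)) = 2*(F*(-12 + F)) = 2*F*(-12 + F))
L(m) = -10
R(v) = -10*v
R(-103) + 445130 = -10*(-103) + 445130 = 1030 + 445130 = 446160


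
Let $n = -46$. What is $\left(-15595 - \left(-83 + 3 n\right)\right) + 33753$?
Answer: $18379$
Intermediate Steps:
$\left(-15595 - \left(-83 + 3 n\right)\right) + 33753 = \left(-15595 + \left(\left(-3\right) \left(-46\right) + 83\right)\right) + 33753 = \left(-15595 + \left(138 + 83\right)\right) + 33753 = \left(-15595 + 221\right) + 33753 = -15374 + 33753 = 18379$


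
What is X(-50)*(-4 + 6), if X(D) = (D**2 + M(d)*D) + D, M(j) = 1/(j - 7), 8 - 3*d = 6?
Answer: 93400/19 ≈ 4915.8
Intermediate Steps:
d = 2/3 (d = 8/3 - 1/3*6 = 8/3 - 2 = 2/3 ≈ 0.66667)
M(j) = 1/(-7 + j)
X(D) = D**2 + 16*D/19 (X(D) = (D**2 + D/(-7 + 2/3)) + D = (D**2 + D/(-19/3)) + D = (D**2 - 3*D/19) + D = D**2 + 16*D/19)
X(-50)*(-4 + 6) = ((1/19)*(-50)*(16 + 19*(-50)))*(-4 + 6) = ((1/19)*(-50)*(16 - 950))*2 = ((1/19)*(-50)*(-934))*2 = (46700/19)*2 = 93400/19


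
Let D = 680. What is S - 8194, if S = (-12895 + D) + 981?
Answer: -19428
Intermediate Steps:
S = -11234 (S = (-12895 + 680) + 981 = -12215 + 981 = -11234)
S - 8194 = -11234 - 8194 = -19428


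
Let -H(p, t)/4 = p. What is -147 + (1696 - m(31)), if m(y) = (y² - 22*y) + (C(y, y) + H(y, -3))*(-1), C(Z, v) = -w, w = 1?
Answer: 1145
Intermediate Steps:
H(p, t) = -4*p
C(Z, v) = -1 (C(Z, v) = -1*1 = -1)
m(y) = 1 + y² - 18*y (m(y) = (y² - 22*y) + (-1 - 4*y)*(-1) = (y² - 22*y) + (1 + 4*y) = 1 + y² - 18*y)
-147 + (1696 - m(31)) = -147 + (1696 - (1 + 31² - 18*31)) = -147 + (1696 - (1 + 961 - 558)) = -147 + (1696 - 1*404) = -147 + (1696 - 404) = -147 + 1292 = 1145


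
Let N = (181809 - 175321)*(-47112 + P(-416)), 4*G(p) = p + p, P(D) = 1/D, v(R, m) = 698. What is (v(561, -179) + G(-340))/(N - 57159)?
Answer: -27456/15897431191 ≈ -1.7271e-6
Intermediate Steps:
G(p) = p/2 (G(p) = (p + p)/4 = (2*p)/4 = p/2)
N = -15894458923/52 (N = (181809 - 175321)*(-47112 + 1/(-416)) = 6488*(-47112 - 1/416) = 6488*(-19598593/416) = -15894458923/52 ≈ -3.0566e+8)
(v(561, -179) + G(-340))/(N - 57159) = (698 + (1/2)*(-340))/(-15894458923/52 - 57159) = (698 - 170)/(-15897431191/52) = 528*(-52/15897431191) = -27456/15897431191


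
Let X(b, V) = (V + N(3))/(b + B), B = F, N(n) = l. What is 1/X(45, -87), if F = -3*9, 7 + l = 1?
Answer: -6/31 ≈ -0.19355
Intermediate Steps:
l = -6 (l = -7 + 1 = -6)
N(n) = -6
F = -27
B = -27
X(b, V) = (-6 + V)/(-27 + b) (X(b, V) = (V - 6)/(b - 27) = (-6 + V)/(-27 + b))
1/X(45, -87) = 1/((-6 - 87)/(-27 + 45)) = 1/(-93/18) = 1/((1/18)*(-93)) = 1/(-31/6) = -6/31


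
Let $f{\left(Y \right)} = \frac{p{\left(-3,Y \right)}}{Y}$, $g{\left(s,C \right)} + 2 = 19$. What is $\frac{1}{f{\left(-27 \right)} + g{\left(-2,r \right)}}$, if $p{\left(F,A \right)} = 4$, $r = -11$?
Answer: $\frac{27}{455} \approx 0.059341$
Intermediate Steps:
$g{\left(s,C \right)} = 17$ ($g{\left(s,C \right)} = -2 + 19 = 17$)
$f{\left(Y \right)} = \frac{4}{Y}$
$\frac{1}{f{\left(-27 \right)} + g{\left(-2,r \right)}} = \frac{1}{\frac{4}{-27} + 17} = \frac{1}{4 \left(- \frac{1}{27}\right) + 17} = \frac{1}{- \frac{4}{27} + 17} = \frac{1}{\frac{455}{27}} = \frac{27}{455}$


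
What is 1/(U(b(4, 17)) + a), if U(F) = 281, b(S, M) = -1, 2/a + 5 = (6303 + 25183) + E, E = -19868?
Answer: 11613/3263255 ≈ 0.0035587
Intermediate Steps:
a = 2/11613 (a = 2/(-5 + ((6303 + 25183) - 19868)) = 2/(-5 + (31486 - 19868)) = 2/(-5 + 11618) = 2/11613 ≈ 0.00017222)
1/(U(b(4, 17)) + a) = 1/(281 + 2/11613) = 1/(3263255/11613) = 11613/3263255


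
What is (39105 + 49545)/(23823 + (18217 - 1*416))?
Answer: 44325/20812 ≈ 2.1298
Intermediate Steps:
(39105 + 49545)/(23823 + (18217 - 1*416)) = 88650/(23823 + (18217 - 416)) = 88650/(23823 + 17801) = 88650/41624 = 88650*(1/41624) = 44325/20812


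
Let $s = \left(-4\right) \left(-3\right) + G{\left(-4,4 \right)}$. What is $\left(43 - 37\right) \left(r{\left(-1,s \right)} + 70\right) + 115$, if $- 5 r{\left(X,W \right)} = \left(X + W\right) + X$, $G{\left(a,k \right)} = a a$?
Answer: $\frac{2519}{5} \approx 503.8$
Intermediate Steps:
$G{\left(a,k \right)} = a^{2}$
$s = 28$ ($s = \left(-4\right) \left(-3\right) + \left(-4\right)^{2} = 12 + 16 = 28$)
$r{\left(X,W \right)} = - \frac{2 X}{5} - \frac{W}{5}$ ($r{\left(X,W \right)} = - \frac{\left(X + W\right) + X}{5} = - \frac{\left(W + X\right) + X}{5} = - \frac{W + 2 X}{5} = - \frac{2 X}{5} - \frac{W}{5}$)
$\left(43 - 37\right) \left(r{\left(-1,s \right)} + 70\right) + 115 = \left(43 - 37\right) \left(\left(\left(- \frac{2}{5}\right) \left(-1\right) - \frac{28}{5}\right) + 70\right) + 115 = \left(43 - 37\right) \left(\left(\frac{2}{5} - \frac{28}{5}\right) + 70\right) + 115 = 6 \left(- \frac{26}{5} + 70\right) + 115 = 6 \cdot \frac{324}{5} + 115 = \frac{1944}{5} + 115 = \frac{2519}{5}$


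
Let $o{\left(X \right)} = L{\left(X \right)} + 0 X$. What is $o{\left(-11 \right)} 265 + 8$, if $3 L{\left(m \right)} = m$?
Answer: $- \frac{2891}{3} \approx -963.67$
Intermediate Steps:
$L{\left(m \right)} = \frac{m}{3}$
$o{\left(X \right)} = \frac{X}{3}$ ($o{\left(X \right)} = \frac{X}{3} + 0 X = \frac{X}{3} + 0 = \frac{X}{3}$)
$o{\left(-11 \right)} 265 + 8 = \frac{1}{3} \left(-11\right) 265 + 8 = \left(- \frac{11}{3}\right) 265 + 8 = - \frac{2915}{3} + 8 = - \frac{2891}{3}$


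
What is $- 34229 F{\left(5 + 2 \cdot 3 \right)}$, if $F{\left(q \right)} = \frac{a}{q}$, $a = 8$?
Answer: $- \frac{273832}{11} \approx -24894.0$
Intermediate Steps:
$F{\left(q \right)} = \frac{8}{q}$
$- 34229 F{\left(5 + 2 \cdot 3 \right)} = - 34229 \frac{8}{5 + 2 \cdot 3} = - 34229 \frac{8}{5 + 6} = - 34229 \cdot \frac{8}{11} = - 34229 \cdot 8 \cdot \frac{1}{11} = \left(-34229\right) \frac{8}{11} = - \frac{273832}{11}$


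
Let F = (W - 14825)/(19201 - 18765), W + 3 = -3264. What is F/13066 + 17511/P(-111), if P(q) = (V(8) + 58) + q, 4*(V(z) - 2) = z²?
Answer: -24939219439/49846790 ≈ -500.32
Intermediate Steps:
W = -3267 (W = -3 - 3264 = -3267)
V(z) = 2 + z²/4
P(q) = 76 + q (P(q) = ((2 + (¼)*8²) + 58) + q = ((2 + (¼)*64) + 58) + q = ((2 + 16) + 58) + q = (18 + 58) + q = 76 + q)
F = -4523/109 (F = (-3267 - 14825)/(19201 - 18765) = -18092/436 = -18092*1/436 = -4523/109 ≈ -41.495)
F/13066 + 17511/P(-111) = -4523/109/13066 + 17511/(76 - 111) = -4523/109*1/13066 + 17511/(-35) = -4523/1424194 + 17511*(-1/35) = -4523/1424194 - 17511/35 = -24939219439/49846790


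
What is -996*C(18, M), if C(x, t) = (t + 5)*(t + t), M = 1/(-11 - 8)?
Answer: 187248/361 ≈ 518.69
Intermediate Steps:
M = -1/19 (M = 1/(-19) = -1/19 ≈ -0.052632)
C(x, t) = 2*t*(5 + t) (C(x, t) = (5 + t)*(2*t) = 2*t*(5 + t))
-996*C(18, M) = -1992*(-1)*(5 - 1/19)/19 = -1992*(-1)*94/(19*19) = -996*(-188/361) = 187248/361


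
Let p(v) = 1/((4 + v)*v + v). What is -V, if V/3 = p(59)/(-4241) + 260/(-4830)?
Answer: 416364899/2578256576 ≈ 0.16149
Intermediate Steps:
p(v) = 1/(v + v*(4 + v)) (p(v) = 1/(v*(4 + v) + v) = 1/(v + v*(4 + v)))
V = -416364899/2578256576 (V = 3*((1/(59*(5 + 59)))/(-4241) + 260/(-4830)) = 3*(((1/59)/64)*(-1/4241) + 260*(-1/4830)) = 3*(((1/59)*(1/64))*(-1/4241) - 26/483) = 3*((1/3776)*(-1/4241) - 26/483) = 3*(-1/16014016 - 26/483) = 3*(-416364899/7734769728) = -416364899/2578256576 ≈ -0.16149)
-V = -1*(-416364899/2578256576) = 416364899/2578256576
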